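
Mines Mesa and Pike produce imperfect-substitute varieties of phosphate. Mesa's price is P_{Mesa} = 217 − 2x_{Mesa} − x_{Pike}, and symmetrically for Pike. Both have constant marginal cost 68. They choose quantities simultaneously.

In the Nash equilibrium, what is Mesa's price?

Mine Mesa's profit: π = x_{Mesa}(217 − 2x_{Mesa} − x_{Pike}) − 68x_{Mesa}.
∂π/∂x_{Mesa} = 149 − 4x_{Mesa} − x_{Pike} = 0 ⇒ x_{Mesa} = 37.25 − 0.25x_{Pike}.
By symmetry x_{Pike} = x_{Mesa}; substituting into the reaction function, 1.25x_{Mesa} = 37.25 and x_{Mesa} = 29.8.
P_{Mesa} = 217 − 2·29.8 − 29.8 = 127.6.

127.6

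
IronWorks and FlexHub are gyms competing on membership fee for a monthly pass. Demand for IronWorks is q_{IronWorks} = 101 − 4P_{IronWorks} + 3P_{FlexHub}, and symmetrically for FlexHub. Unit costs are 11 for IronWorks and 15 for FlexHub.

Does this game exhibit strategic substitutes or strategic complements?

strategic complements

IronWorks's profit: π = (P_{IronWorks} − 11)(101 − 4P_{IronWorks} + 3P_{FlexHub}).
∂π/∂P_{IronWorks} = 145 − 8P_{IronWorks} + 3P_{FlexHub} = 0 ⇒ P_{IronWorks} = 18.125 + 0.375P_{FlexHub}.
The best-response slope dP_{IronWorks}/dP_{FlexHub} = 0.375 > 0: the reaction function is upward-sloping, so the choices are strategic complements.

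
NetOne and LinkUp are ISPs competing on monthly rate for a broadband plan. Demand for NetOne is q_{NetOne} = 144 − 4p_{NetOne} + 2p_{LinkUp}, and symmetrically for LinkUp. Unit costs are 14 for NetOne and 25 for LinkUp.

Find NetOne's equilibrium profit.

NetOne's profit: π = (p_{NetOne} − 14)(144 − 4p_{NetOne} + 2p_{LinkUp}).
∂π/∂p_{NetOne} = 200 − 8p_{NetOne} + 2p_{LinkUp} = 0 ⇒ p_{NetOne} = 25 + 0.25p_{LinkUp}.
Similarly p_{LinkUp} = 30.5 + 0.25p_{NetOne}.
Solving the two reaction functions simultaneously: (1 − (0.25)(0.25))p_{NetOne} = 25 + 0.25·30.5, so 0.9375p_{NetOne} = 32.625 and p_{NetOne} = 34.8.
Then p_{LinkUp} = 30.5 + 0.25·34.8 = 39.2.
q_{NetOne} = 144 − 4·34.8 + 2·39.2 = 83.2.
Profit = (34.8 − 14)·83.2 = 1730.56.

1730.56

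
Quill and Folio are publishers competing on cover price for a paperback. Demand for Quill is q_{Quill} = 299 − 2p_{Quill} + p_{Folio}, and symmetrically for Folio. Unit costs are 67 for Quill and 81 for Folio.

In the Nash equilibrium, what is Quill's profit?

Quill's profit: π = (p_{Quill} − 67)(299 − 2p_{Quill} + p_{Folio}).
∂π/∂p_{Quill} = 433 − 4p_{Quill} + p_{Folio} = 0 ⇒ p_{Quill} = 108.25 + 0.25p_{Folio}.
Similarly p_{Folio} = 115.25 + 0.25p_{Quill}.
Substituting the second reaction function into the first: p_{Quill} = 108.25 + 0.25(115.25 + 0.25p_{Quill}), which gives 0.9375p_{Quill} = 137.0625 ⇒ p_{Quill} = 146.2.
Then p_{Folio} = 115.25 + 0.25·146.2 = 151.8.
q_{Quill} = 299 − 2·146.2 + 151.8 = 158.4.
Profit = (146.2 − 67)·158.4 = 12545.28.

12545.28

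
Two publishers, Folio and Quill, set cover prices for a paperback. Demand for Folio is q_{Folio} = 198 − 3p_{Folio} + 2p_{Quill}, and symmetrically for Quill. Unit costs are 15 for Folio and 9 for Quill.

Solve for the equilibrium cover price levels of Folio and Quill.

59.625, 57.375

Folio's profit: π = (p_{Folio} − 15)(198 − 3p_{Folio} + 2p_{Quill}).
∂π/∂p_{Folio} = 243 − 6p_{Folio} + 2p_{Quill} = 0 ⇒ p_{Folio} = 40.5 + (1/3)p_{Quill}.
Similarly p_{Quill} = 37.5 + (1/3)p_{Folio}.
Plugging p_{Quill} into Folio's best response: p_{Folio} = 40.5 + (1/3)(37.5 + (1/3)p_{Folio}) ⇒ (8/9)p_{Folio} = 53, so p_{Folio} = 59.625.
Then p_{Quill} = 37.5 + (1/3)·59.625 = 57.375.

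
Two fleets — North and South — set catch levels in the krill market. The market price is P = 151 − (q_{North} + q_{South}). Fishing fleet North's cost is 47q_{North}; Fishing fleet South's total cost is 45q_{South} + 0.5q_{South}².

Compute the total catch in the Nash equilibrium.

62.8

Fishing fleet North's profit: π = q_{North}(151 − (q_{North} + q_{South})) − 47q_{North}.
∂π/∂q_{North} = 104 − 2q_{North} − q_{South} = 0, so q_{North} = 52 − 0.5q_{South}.
For South: ∂π/∂q_{South} = 106 − 3q_{South} − q_{North} = 0 ⇒ q_{South} = 106/3 − (1/3)q_{North}.
Substituting the second reaction function into the first: q_{North} = 52 − 0.5(106/3 − (1/3)q_{North}), which gives (5/6)q_{North} = 103/3 ⇒ q_{North} = 41.2.
Then q_{South} = 106/3 − (1/3)·41.2 = 21.6.
Total catch: 41.2 + 21.6 = 62.8.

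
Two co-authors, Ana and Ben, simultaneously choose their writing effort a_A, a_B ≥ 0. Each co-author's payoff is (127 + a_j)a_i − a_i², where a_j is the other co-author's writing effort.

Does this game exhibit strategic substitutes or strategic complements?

strategic complements

Ana's payoff is (127 + a_B)a_A − a_A².
∂π/∂a_A = 127 + a_B − 2a_A = 0, so a_A = 63.5 + 0.5a_B.
The best-response slope da_A/da_B = 0.5 > 0: the reaction function is upward-sloping, so the choices are strategic complements.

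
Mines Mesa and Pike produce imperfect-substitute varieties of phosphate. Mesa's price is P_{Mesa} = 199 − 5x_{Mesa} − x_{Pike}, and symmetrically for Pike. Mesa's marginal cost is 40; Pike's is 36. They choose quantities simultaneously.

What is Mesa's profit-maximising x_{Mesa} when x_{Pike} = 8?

Mine Mesa's profit: π = x_{Mesa}(199 − 5x_{Mesa} − x_{Pike}) − 40x_{Mesa}.
∂π/∂x_{Mesa} = 159 − 10x_{Mesa} − x_{Pike} = 0 ⇒ x_{Mesa} = 15.9 − 0.1x_{Pike}.
At x_{Pike} = 8: x_{Mesa} = 15.9 − 0.1·8 = 15.1.

15.1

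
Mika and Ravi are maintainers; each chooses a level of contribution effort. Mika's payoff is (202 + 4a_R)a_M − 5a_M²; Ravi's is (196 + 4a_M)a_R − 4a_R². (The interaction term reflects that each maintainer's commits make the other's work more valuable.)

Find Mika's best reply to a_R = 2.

Expanding Mika's payoff: 202a_M + 4a_Ra_M − 5a_M².
∂π/∂a_M = 202 + 4a_R − 10a_M = 0, so a_M = 20.2 + 0.4a_R.
At a_R = 2: a_M = 20.2 + 0.4·2 = 21.

21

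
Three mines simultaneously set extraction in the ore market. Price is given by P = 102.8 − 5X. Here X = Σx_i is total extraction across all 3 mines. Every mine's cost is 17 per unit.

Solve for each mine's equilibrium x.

A representative mine's profit is π_i = x_i(102.8 − 5X) − 17x_i, with X = x_i + Σ_{j≠i} x_j.
First-order condition: 85.8 − 10x_i − 5Σ_{j≠i} x_j = 0.
Imposing symmetry (x_j = x for all j) turns Σ_{j≠i} x_j into 2x, so 85.8 = 20x and x = 4.29.

4.29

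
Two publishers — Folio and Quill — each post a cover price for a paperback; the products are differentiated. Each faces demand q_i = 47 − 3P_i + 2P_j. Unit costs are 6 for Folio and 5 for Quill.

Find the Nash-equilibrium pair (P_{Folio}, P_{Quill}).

16.0625, 15.6875

Folio's profit: π = (P_{Folio} − 6)(47 − 3P_{Folio} + 2P_{Quill}).
∂π/∂P_{Folio} = 65 − 6P_{Folio} + 2P_{Quill} = 0 ⇒ P_{Folio} = 65/6 + (1/3)P_{Quill}.
Similarly P_{Quill} = 31/3 + (1/3)P_{Folio}.
Plugging P_{Quill} into Folio's best response: P_{Folio} = 65/6 + (1/3)(31/3 + (1/3)P_{Folio}) ⇒ (8/9)P_{Folio} = 257/18, so P_{Folio} = 16.0625.
Then P_{Quill} = 31/3 + (1/3)·16.0625 = 15.6875.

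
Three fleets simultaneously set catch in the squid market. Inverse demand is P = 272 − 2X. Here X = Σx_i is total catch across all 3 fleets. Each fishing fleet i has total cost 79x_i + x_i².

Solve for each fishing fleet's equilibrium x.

A representative fishing fleet's profit is π_i = x_i(272 − 2X) − 79x_i − x_i², with X = x_i + Σ_{j≠i} x_j.
First-order condition: 193 − 6x_i − 2Σ_{j≠i} x_j = 0.
Imposing symmetry (x_j = x for all j) turns Σ_{j≠i} x_j into 2x, so 193 = 10x and x = 19.3.

19.3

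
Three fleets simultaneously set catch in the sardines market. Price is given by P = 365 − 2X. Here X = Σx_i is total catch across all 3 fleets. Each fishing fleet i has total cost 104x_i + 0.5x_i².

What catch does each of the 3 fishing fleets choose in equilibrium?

29

A representative fishing fleet's profit is π_i = x_i(365 − 2X) − 104x_i − 0.5x_i², with X = x_i + Σ_{j≠i} x_j.
First-order condition: 261 − 5x_i − 2Σ_{j≠i} x_j = 0.
Imposing symmetry (x_j = x for all j) turns Σ_{j≠i} x_j into 2x, so 261 = 9x and x = 29.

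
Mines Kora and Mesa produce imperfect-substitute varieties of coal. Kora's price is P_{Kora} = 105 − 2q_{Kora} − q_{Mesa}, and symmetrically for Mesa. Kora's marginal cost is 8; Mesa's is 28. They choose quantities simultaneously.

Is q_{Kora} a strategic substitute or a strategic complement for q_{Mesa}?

Mine Kora's profit: π = q_{Kora}(105 − 2q_{Kora} − q_{Mesa}) − 8q_{Kora}.
∂π/∂q_{Kora} = 97 − 4q_{Kora} − q_{Mesa} = 0 ⇒ q_{Kora} = 24.25 − 0.25q_{Mesa}.
The best-response slope dq_{Kora}/dq_{Mesa} = −0.25 < 0: the reaction function is downward-sloping, so the choices are strategic substitutes.

strategic substitutes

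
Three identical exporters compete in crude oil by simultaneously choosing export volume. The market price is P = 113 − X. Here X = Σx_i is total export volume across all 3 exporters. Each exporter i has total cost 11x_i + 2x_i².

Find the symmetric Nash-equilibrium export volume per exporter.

12.75

A representative exporter's profit is π_i = x_i(113 − X) − 11x_i − 2x_i², with X = x_i + Σ_{j≠i} x_j.
First-order condition: 102 − 6x_i − Σ_{j≠i} x_j = 0.
With identical exporters, set every x_j = x: then 102 − 6x − 2x = 0, i.e. x = 102/8 = 12.75.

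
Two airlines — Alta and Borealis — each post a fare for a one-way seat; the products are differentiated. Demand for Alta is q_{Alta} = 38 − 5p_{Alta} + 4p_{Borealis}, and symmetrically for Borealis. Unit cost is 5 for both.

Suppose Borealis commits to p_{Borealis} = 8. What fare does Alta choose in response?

9.5

Alta's profit: π = (p_{Alta} − 5)(38 − 5p_{Alta} + 4p_{Borealis}).
∂π/∂p_{Alta} = 63 − 10p_{Alta} + 4p_{Borealis} = 0 ⇒ p_{Alta} = 6.3 + 0.4p_{Borealis}.
At p_{Borealis} = 8: p_{Alta} = 6.3 + 0.4·8 = 9.5.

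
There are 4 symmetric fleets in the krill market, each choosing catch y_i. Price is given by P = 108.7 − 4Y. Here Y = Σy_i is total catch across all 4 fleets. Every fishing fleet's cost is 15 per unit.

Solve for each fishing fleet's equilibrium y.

4.685

A representative fishing fleet's profit is π_i = y_i(108.7 − 4Y) − 15y_i, with Y = y_i + Σ_{j≠i} y_j.
First-order condition: 93.7 − 8y_i − 4Σ_{j≠i} y_j = 0.
In a symmetric equilibrium every fishing fleet chooses the same y, so Σ_{j≠i} y_j = 3y. The condition becomes 93.7 − 20y = 0, giving y = 93.7/20 = 4.685.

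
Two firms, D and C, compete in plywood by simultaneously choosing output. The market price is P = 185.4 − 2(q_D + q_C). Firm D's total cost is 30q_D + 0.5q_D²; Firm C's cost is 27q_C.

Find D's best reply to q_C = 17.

Firm D's profit: π = q_D(185.4 − 2(q_D + q_C)) − 30q_D − 0.5q_D².
∂π/∂q_D = 155.4 − 5q_D − 2q_C = 0, so q_D = 31.08 − 0.4q_C.
At q_C = 17: q_D = 31.08 − 0.4·17 = 24.28.

24.28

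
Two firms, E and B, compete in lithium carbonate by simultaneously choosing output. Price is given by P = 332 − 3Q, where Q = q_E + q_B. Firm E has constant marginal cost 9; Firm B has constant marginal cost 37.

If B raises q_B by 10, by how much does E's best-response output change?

Firm E's profit: π = q_E(332 − 3(q_E + q_B)) − 9q_E.
∂π/∂q_E = 323 − 6q_E − 3q_B = 0, so q_E = 323/6 − 0.5q_B.
The reaction-function slope is −0.5, so a 10-unit rise in q_B moves q_E by −0.5 × 10 = −5. E's best response falls — the actions are strategic substitutes.

-5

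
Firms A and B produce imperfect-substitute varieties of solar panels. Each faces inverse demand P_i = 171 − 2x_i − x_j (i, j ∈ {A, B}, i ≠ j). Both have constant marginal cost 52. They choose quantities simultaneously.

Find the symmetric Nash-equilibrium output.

23.8

Firm A's profit: π = x_A(171 − 2x_A − x_B) − 52x_A.
∂π/∂x_A = 119 − 4x_A − x_B = 0 ⇒ x_A = 29.75 − 0.25x_B.
Setting x_A = x_B in the reaction function: x_A = 29.75 − 0.25x_A, so x_A = 29.75 / 1.25 = 23.8.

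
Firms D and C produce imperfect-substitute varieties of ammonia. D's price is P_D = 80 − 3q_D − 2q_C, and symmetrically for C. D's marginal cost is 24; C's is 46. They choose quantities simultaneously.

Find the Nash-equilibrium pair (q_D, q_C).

Firm D's profit: π = q_D(80 − 3q_D − 2q_C) − 24q_D.
∂π/∂q_D = 56 − 6q_D − 2q_C = 0 ⇒ q_D = 28/3 − (1/3)q_C.
Similarly q_C = 17/3 − (1/3)q_D.
Solving the two reaction functions simultaneously: (1 − (−1/3)(−1/3))q_D = 28/3 − (1/3)·(17/3), so (8/9)q_D = 67/9 and q_D = 8.375.
Then q_C = 17/3 − (1/3)·8.375 = 2.875.

8.375, 2.875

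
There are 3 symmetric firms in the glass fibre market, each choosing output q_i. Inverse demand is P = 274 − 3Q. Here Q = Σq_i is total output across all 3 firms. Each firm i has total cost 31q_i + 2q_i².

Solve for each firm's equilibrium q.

15.1875

A representative firm's profit is π_i = q_i(274 − 3Q) − 31q_i − 2q_i², with Q = q_i + Σ_{j≠i} q_j.
First-order condition: 243 − 10q_i − 3Σ_{j≠i} q_j = 0.
With identical firms, set every q_j = q: then 243 − 10q − 6q = 0, i.e. q = 243/16 = 15.1875.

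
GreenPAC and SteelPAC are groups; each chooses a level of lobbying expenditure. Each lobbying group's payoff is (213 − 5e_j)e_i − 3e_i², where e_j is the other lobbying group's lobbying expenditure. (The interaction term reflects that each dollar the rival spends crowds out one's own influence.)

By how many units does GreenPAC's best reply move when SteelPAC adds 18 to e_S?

GreenPAC's payoff is (213 − 5e_S)e_G − 3e_G².
∂π/∂e_G = 213 − 5e_S − 6e_G = 0, so e_G = 35.5 − (5/6)e_S.
The reaction-function slope is −5/6, so an 18-unit rise in e_S moves e_G by −5/6 × 18 = −15. GreenPAC's best response falls — the actions are strategic substitutes.

-15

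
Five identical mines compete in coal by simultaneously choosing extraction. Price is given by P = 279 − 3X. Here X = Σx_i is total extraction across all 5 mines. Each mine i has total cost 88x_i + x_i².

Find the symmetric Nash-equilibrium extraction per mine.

A representative mine's profit is π_i = x_i(279 − 3X) − 88x_i − x_i², with X = x_i + Σ_{j≠i} x_j.
First-order condition: 191 − 8x_i − 3Σ_{j≠i} x_j = 0.
Imposing symmetry (x_j = x for all j) turns Σ_{j≠i} x_j into 4x, so 191 = 20x and x = 9.55.

9.55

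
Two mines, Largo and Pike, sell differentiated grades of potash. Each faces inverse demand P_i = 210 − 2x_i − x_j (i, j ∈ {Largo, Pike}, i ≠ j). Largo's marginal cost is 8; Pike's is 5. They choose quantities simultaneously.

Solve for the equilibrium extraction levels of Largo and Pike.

Mine Largo's profit: π = x_{Largo}(210 − 2x_{Largo} − x_{Pike}) − 8x_{Largo}.
∂π/∂x_{Largo} = 202 − 4x_{Largo} − x_{Pike} = 0 ⇒ x_{Largo} = 50.5 − 0.25x_{Pike}.
Similarly x_{Pike} = 51.25 − 0.25x_{Largo}.
Substituting the second reaction function into the first: x_{Largo} = 50.5 − 0.25(51.25 − 0.25x_{Largo}), which gives 0.9375x_{Largo} = 37.6875 ⇒ x_{Largo} = 40.2.
Then x_{Pike} = 51.25 − 0.25·40.2 = 41.2.

40.2, 41.2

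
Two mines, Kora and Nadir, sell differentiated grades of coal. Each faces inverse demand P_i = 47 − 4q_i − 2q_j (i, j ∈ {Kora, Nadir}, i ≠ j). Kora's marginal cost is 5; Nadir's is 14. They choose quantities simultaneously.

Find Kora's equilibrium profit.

81

Mine Kora's profit: π = q_{Kora}(47 − 4q_{Kora} − 2q_{Nadir}) − 5q_{Kora}.
∂π/∂q_{Kora} = 42 − 8q_{Kora} − 2q_{Nadir} = 0 ⇒ q_{Kora} = 5.25 − 0.25q_{Nadir}.
Similarly q_{Nadir} = 4.125 − 0.25q_{Kora}.
Plugging q_{Nadir} into Kora's best response: q_{Kora} = 5.25 − 0.25(4.125 − 0.25q_{Kora}) ⇒ 0.9375q_{Kora} = 135/32, so q_{Kora} = 4.5.
Then q_{Nadir} = 4.125 − 0.25·4.5 = 3.
P_{Kora} = 47 − 4·4.5 − 2·3 = 23.
Profit = (23 − 5)·4.5 = 81.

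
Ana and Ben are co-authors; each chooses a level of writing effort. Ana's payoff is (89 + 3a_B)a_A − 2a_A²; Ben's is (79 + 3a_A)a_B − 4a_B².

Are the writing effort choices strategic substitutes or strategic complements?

Expanding Ana's payoff: 89a_A + 3a_Ba_A − 2a_A².
∂π/∂a_A = 89 + 3a_B − 4a_A = 0, so a_A = 22.25 + 0.75a_B.
The best-response slope da_A/da_B = 0.75 > 0: the reaction function is upward-sloping, so the choices are strategic complements.

strategic complements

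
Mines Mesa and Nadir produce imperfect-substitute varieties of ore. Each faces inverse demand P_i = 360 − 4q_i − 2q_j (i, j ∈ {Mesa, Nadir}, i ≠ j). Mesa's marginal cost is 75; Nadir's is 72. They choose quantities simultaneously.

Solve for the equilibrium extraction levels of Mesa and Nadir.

28.4, 28.9

Mine Mesa's profit: π = q_{Mesa}(360 − 4q_{Mesa} − 2q_{Nadir}) − 75q_{Mesa}.
∂π/∂q_{Mesa} = 285 − 8q_{Mesa} − 2q_{Nadir} = 0 ⇒ q_{Mesa} = 35.625 − 0.25q_{Nadir}.
Similarly q_{Nadir} = 36 − 0.25q_{Mesa}.
Substituting the second reaction function into the first: q_{Mesa} = 35.625 − 0.25(36 − 0.25q_{Mesa}), which gives 0.9375q_{Mesa} = 26.625 ⇒ q_{Mesa} = 28.4.
Then q_{Nadir} = 36 − 0.25·28.4 = 28.9.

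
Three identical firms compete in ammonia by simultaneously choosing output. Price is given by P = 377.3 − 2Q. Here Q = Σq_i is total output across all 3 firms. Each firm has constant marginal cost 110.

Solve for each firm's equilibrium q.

A representative firm's profit is π_i = q_i(377.3 − 2Q) − 110q_i, with Q = q_i + Σ_{j≠i} q_j.
First-order condition: 267.3 − 4q_i − 2Σ_{j≠i} q_j = 0.
In a symmetric equilibrium every firm chooses the same q, so Σ_{j≠i} q_j = 2q. The condition becomes 267.3 − 8q = 0, giving q = 267.3/8 = 33.4125.

33.4125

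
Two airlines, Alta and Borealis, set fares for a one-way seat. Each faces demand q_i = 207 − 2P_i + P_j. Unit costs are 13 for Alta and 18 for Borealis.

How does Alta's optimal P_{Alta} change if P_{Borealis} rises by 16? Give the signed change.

4

Alta's profit: π = (P_{Alta} − 13)(207 − 2P_{Alta} + P_{Borealis}).
∂π/∂P_{Alta} = 233 − 4P_{Alta} + P_{Borealis} = 0 ⇒ P_{Alta} = 58.25 + 0.25P_{Borealis}.
The reaction-function slope is 0.25, so a 16-unit rise in P_{Borealis} moves P_{Alta} by 0.25 × 16 = 4. Alta's best response rises — the actions are strategic complements.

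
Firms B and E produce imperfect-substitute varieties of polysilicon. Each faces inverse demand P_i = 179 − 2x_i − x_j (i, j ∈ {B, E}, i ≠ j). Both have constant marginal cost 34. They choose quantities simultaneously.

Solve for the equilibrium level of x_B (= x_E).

Firm B's profit: π = x_B(179 − 2x_B − x_E) − 34x_B.
∂π/∂x_B = 145 − 4x_B − x_E = 0 ⇒ x_B = 36.25 − 0.25x_E.
Setting x_B = x_E in the reaction function: x_B = 36.25 − 0.25x_B, so x_B = 36.25 / 1.25 = 29.

29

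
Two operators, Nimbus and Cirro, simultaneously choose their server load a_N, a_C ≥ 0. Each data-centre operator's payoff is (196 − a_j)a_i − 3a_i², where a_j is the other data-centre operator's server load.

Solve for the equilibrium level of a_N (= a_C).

28

Nimbus's payoff is (196 − a_C)a_N − 3a_N².
∂π/∂a_N = 196 − a_C − 6a_N = 0, so a_N = 98/3 − (1/6)a_C.
The game is symmetric, so in equilibrium a_C = a_N: the reaction function gives (7/6)a_N = 98/3, hence a_N = 28.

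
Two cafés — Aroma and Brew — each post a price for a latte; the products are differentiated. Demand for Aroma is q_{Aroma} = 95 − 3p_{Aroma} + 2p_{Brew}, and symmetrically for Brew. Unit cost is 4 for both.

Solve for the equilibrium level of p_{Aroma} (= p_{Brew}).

26.75

Aroma's profit: π = (p_{Aroma} − 4)(95 − 3p_{Aroma} + 2p_{Brew}).
∂π/∂p_{Aroma} = 107 − 6p_{Aroma} + 2p_{Brew} = 0 ⇒ p_{Aroma} = 107/6 + (1/3)p_{Brew}.
By symmetry p_{Brew} = p_{Aroma}; substituting into the reaction function, (2/3)p_{Aroma} = 107/6 and p_{Aroma} = 26.75.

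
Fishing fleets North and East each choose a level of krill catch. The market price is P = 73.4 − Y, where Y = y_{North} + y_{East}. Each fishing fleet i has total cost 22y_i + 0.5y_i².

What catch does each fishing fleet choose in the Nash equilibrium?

Fishing fleet North's profit: π = y_{North}(73.4 − (y_{North} + y_{East})) − 22y_{North} − 0.5y_{North}².
∂π/∂y_{North} = 51.4 − 3y_{North} − y_{East} = 0, so y_{North} = 257/15 − (1/3)y_{East}.
Setting y_{North} = y_{East} in the reaction function: y_{North} = 257/15 − (1/3)y_{North}, so y_{North} = (257/15) / (4/3) = 12.85.

12.85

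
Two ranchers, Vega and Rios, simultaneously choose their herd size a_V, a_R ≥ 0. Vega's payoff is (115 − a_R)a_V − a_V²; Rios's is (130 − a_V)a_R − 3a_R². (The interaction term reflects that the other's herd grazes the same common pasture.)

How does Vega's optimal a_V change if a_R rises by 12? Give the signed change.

-6

Expanding Vega's payoff: 115a_V − a_Ra_V − a_V².
∂π/∂a_V = 115 − a_R − 2a_V = 0, so a_V = 57.5 − 0.5a_R.
The reaction-function slope is −0.5, so a 12-unit rise in a_R moves a_V by −0.5 × 12 = −6. Vega's best response falls — the actions are strategic substitutes.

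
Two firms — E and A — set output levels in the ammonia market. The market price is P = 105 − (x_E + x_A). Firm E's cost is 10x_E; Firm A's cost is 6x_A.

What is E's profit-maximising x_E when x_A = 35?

Firm E's profit: π = x_E(105 − (x_E + x_A)) − 10x_E.
∂π/∂x_E = 95 − 2x_E − x_A = 0, so x_E = 47.5 − 0.5x_A.
At x_A = 35: x_E = 47.5 − 0.5·35 = 30.

30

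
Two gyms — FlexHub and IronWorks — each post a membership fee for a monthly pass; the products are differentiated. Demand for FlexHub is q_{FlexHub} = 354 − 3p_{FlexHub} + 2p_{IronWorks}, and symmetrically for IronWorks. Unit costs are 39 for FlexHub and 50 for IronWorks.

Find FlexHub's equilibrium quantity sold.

242.4375

FlexHub's profit: π = (p_{FlexHub} − 39)(354 − 3p_{FlexHub} + 2p_{IronWorks}).
∂π/∂p_{FlexHub} = 471 − 6p_{FlexHub} + 2p_{IronWorks} = 0 ⇒ p_{FlexHub} = 78.5 + (1/3)p_{IronWorks}.
Similarly p_{IronWorks} = 84 + (1/3)p_{FlexHub}.
Plugging p_{IronWorks} into FlexHub's best response: p_{FlexHub} = 78.5 + (1/3)(84 + (1/3)p_{FlexHub}) ⇒ (8/9)p_{FlexHub} = 106.5, so p_{FlexHub} = 119.8125.
Then p_{IronWorks} = 84 + (1/3)·119.8125 = 123.9375.
q_{FlexHub} = 354 − 3·119.8125 + 2·123.9375 = 242.4375.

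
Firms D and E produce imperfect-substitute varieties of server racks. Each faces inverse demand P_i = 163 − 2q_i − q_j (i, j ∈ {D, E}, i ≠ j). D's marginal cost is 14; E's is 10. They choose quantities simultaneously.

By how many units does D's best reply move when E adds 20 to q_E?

Firm D's profit: π = q_D(163 − 2q_D − q_E) − 14q_D.
∂π/∂q_D = 149 − 4q_D − q_E = 0 ⇒ q_D = 37.25 − 0.25q_E.
The reaction-function slope is −0.25, so a 20-unit rise in q_E moves q_D by −0.25 × 20 = −5. D's best response falls — the actions are strategic substitutes.

-5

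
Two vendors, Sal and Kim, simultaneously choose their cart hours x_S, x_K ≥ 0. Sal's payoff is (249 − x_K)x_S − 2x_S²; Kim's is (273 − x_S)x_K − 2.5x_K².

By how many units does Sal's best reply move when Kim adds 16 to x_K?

Expanding Sal's payoff: 249x_S − x_Kx_S − 2x_S².
∂π/∂x_S = 249 − x_K − 4x_S = 0, so x_S = 62.25 − 0.25x_K.
The reaction-function slope is −0.25, so a 16-unit rise in x_K moves x_S by −0.25 × 16 = −4. Sal's best response falls — the actions are strategic substitutes.

-4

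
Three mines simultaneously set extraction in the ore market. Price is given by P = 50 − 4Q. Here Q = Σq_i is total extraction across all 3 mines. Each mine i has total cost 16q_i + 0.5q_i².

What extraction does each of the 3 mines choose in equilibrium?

A representative mine's profit is π_i = q_i(50 − 4Q) − 16q_i − 0.5q_i², with Q = q_i + Σ_{j≠i} q_j.
First-order condition: 34 − 9q_i − 4Σ_{j≠i} q_j = 0.
In a symmetric equilibrium every mine chooses the same q, so Σ_{j≠i} q_j = 2q. The condition becomes 34 − 17q = 0, giving q = 34/17 = 2.

2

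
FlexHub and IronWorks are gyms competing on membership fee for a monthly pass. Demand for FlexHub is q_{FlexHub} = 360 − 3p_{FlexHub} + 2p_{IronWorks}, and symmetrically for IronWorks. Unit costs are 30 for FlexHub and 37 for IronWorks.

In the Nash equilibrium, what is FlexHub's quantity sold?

FlexHub's profit: π = (p_{FlexHub} − 30)(360 − 3p_{FlexHub} + 2p_{IronWorks}).
∂π/∂p_{FlexHub} = 450 − 6p_{FlexHub} + 2p_{IronWorks} = 0 ⇒ p_{FlexHub} = 75 + (1/3)p_{IronWorks}.
Similarly p_{IronWorks} = 78.5 + (1/3)p_{FlexHub}.
Substituting the second reaction function into the first: p_{FlexHub} = 75 + (1/3)(78.5 + (1/3)p_{FlexHub}), which gives (8/9)p_{FlexHub} = 607/6 ⇒ p_{FlexHub} = 113.8125.
Then p_{IronWorks} = 78.5 + (1/3)·113.8125 = 116.4375.
q_{FlexHub} = 360 − 3·113.8125 + 2·116.4375 = 251.4375.

251.4375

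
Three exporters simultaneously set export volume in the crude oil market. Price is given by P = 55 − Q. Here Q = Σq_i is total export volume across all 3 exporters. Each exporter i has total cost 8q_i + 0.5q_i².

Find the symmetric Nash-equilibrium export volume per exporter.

9.4

A representative exporter's profit is π_i = q_i(55 − Q) − 8q_i − 0.5q_i², with Q = q_i + Σ_{j≠i} q_j.
First-order condition: 47 − 3q_i − Σ_{j≠i} q_j = 0.
With identical exporters, set every q_j = q: then 47 − 3q − 2q = 0, i.e. q = 47/5 = 9.4.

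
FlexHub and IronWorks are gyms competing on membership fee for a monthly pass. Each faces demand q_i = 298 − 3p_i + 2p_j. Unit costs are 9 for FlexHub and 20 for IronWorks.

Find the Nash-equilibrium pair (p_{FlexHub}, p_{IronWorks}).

FlexHub's profit: π = (p_{FlexHub} − 9)(298 − 3p_{FlexHub} + 2p_{IronWorks}).
∂π/∂p_{FlexHub} = 325 − 6p_{FlexHub} + 2p_{IronWorks} = 0 ⇒ p_{FlexHub} = 325/6 + (1/3)p_{IronWorks}.
Similarly p_{IronWorks} = 179/3 + (1/3)p_{FlexHub}.
Solving the two reaction functions simultaneously: (1 − (1/3)(1/3))p_{FlexHub} = 325/6 + (1/3)·(179/3), so (8/9)p_{FlexHub} = 1333/18 and p_{FlexHub} = 83.3125.
Then p_{IronWorks} = 179/3 + (1/3)·83.3125 = 87.4375.

83.3125, 87.4375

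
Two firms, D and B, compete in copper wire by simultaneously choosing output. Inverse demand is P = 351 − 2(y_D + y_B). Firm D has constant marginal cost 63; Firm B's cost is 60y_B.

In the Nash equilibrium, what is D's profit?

4512.5

Firm D's profit: π = y_D(351 − 2(y_D + y_B)) − 63y_D.
∂π/∂y_D = 288 − 4y_D − 2y_B = 0, so y_D = 72 − 0.5y_B.
By the same steps for B: y_B = 72.75 − 0.5y_D.
Substituting the second reaction function into the first: y_D = 72 − 0.5(72.75 − 0.5y_D), which gives 0.75y_D = 35.625 ⇒ y_D = 47.5.
Then y_B = 72.75 − 0.5·47.5 = 49.
Price P = 351 − 2·96.5 = 158.
D's profit: (158 − 63)·47.5 = 4512.5.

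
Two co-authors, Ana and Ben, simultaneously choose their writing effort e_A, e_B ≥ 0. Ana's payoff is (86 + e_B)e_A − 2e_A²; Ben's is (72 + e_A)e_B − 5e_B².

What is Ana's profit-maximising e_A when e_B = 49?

33.75

Expanding Ana's payoff: 86e_A + e_Be_A − 2e_A².
∂π/∂e_A = 86 + e_B − 4e_A = 0, so e_A = 21.5 + 0.25e_B.
At e_B = 49: e_A = 21.5 + 0.25·49 = 33.75.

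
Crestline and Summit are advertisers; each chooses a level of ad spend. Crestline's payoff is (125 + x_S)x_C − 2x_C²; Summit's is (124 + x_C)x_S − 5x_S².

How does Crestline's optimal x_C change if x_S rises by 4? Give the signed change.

Expanding Crestline's payoff: 125x_C + x_Sx_C − 2x_C².
∂π/∂x_C = 125 + x_S − 4x_C = 0, so x_C = 31.25 + 0.25x_S.
The reaction-function slope is 0.25, so a 4-unit rise in x_S moves x_C by 0.25 × 4 = 1. Crestline's best response rises — the actions are strategic complements.

1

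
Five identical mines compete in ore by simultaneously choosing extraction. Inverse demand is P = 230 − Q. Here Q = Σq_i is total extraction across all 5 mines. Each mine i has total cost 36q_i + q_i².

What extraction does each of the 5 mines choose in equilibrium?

24.25

A representative mine's profit is π_i = q_i(230 − Q) − 36q_i − q_i², with Q = q_i + Σ_{j≠i} q_j.
First-order condition: 194 − 4q_i − Σ_{j≠i} q_j = 0.
In a symmetric equilibrium every mine chooses the same q, so Σ_{j≠i} q_j = 4q. The condition becomes 194 − 8q = 0, giving q = 194/8 = 24.25.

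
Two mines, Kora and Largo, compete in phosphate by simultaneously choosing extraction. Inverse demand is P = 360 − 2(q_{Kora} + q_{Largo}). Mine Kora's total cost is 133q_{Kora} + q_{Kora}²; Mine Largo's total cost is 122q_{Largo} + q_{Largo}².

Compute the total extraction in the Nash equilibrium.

Mine Kora's profit: π = q_{Kora}(360 − 2(q_{Kora} + q_{Largo})) − 133q_{Kora} − q_{Kora}².
∂π/∂q_{Kora} = 227 − 6q_{Kora} − 2q_{Largo} = 0, so q_{Kora} = 227/6 − (1/3)q_{Largo}.
By the same steps for Largo: q_{Largo} = 119/3 − (1/3)q_{Kora}.
Substituting the second reaction function into the first: q_{Kora} = 227/6 − (1/3)(119/3 − (1/3)q_{Kora}), which gives (8/9)q_{Kora} = 443/18 ⇒ q_{Kora} = 27.6875.
Then q_{Largo} = 119/3 − (1/3)·27.6875 = 30.4375.
Total extraction: 27.6875 + 30.4375 = 58.125.

58.125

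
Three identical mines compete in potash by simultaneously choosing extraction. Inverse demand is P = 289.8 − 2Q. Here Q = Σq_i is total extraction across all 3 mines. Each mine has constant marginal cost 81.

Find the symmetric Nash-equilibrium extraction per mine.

A representative mine's profit is π_i = q_i(289.8 − 2Q) − 81q_i, with Q = q_i + Σ_{j≠i} q_j.
First-order condition: 208.8 − 4q_i − 2Σ_{j≠i} q_j = 0.
In a symmetric equilibrium every mine chooses the same q, so Σ_{j≠i} q_j = 2q. The condition becomes 208.8 − 8q = 0, giving q = 208.8/8 = 26.1.

26.1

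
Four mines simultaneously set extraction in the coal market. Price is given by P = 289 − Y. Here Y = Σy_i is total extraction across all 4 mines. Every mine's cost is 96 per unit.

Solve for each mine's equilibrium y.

38.6

A representative mine's profit is π_i = y_i(289 − Y) − 96y_i, with Y = y_i + Σ_{j≠i} y_j.
First-order condition: 193 − 2y_i − Σ_{j≠i} y_j = 0.
In a symmetric equilibrium every mine chooses the same y, so Σ_{j≠i} y_j = 3y. The condition becomes 193 − 5y = 0, giving y = 193/5 = 38.6.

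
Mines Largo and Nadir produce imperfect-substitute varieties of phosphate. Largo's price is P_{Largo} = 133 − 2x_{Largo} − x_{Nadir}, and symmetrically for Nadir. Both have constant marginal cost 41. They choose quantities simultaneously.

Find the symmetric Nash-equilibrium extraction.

Mine Largo's profit: π = x_{Largo}(133 − 2x_{Largo} − x_{Nadir}) − 41x_{Largo}.
∂π/∂x_{Largo} = 92 − 4x_{Largo} − x_{Nadir} = 0 ⇒ x_{Largo} = 23 − 0.25x_{Nadir}.
Setting x_{Largo} = x_{Nadir} in the reaction function: x_{Largo} = 23 − 0.25x_{Largo}, so x_{Largo} = 23 / 1.25 = 18.4.

18.4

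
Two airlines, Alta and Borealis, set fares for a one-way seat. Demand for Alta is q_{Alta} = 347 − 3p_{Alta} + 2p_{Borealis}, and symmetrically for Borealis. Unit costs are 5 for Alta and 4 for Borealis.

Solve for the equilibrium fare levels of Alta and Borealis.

Alta's profit: π = (p_{Alta} − 5)(347 − 3p_{Alta} + 2p_{Borealis}).
∂π/∂p_{Alta} = 362 − 6p_{Alta} + 2p_{Borealis} = 0 ⇒ p_{Alta} = 181/3 + (1/3)p_{Borealis}.
Similarly p_{Borealis} = 359/6 + (1/3)p_{Alta}.
Solving the two reaction functions simultaneously: (1 − (1/3)(1/3))p_{Alta} = 181/3 + (1/3)·(359/6), so (8/9)p_{Alta} = 1445/18 and p_{Alta} = 90.3125.
Then p_{Borealis} = 359/6 + (1/3)·90.3125 = 89.9375.

90.3125, 89.9375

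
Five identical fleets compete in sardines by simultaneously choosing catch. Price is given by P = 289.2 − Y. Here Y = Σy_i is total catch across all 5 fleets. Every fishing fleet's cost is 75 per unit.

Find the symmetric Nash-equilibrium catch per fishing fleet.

35.7

A representative fishing fleet's profit is π_i = y_i(289.2 − Y) − 75y_i, with Y = y_i + Σ_{j≠i} y_j.
First-order condition: 214.2 − 2y_i − Σ_{j≠i} y_j = 0.
In a symmetric equilibrium every fishing fleet chooses the same y, so Σ_{j≠i} y_j = 4y. The condition becomes 214.2 − 6y = 0, giving y = 214.2/6 = 35.7.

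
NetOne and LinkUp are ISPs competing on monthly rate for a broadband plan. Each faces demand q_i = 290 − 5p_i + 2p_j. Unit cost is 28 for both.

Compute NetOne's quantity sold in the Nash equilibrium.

128.75

NetOne's profit: π = (p_{NetOne} − 28)(290 − 5p_{NetOne} + 2p_{LinkUp}).
∂π/∂p_{NetOne} = 430 − 10p_{NetOne} + 2p_{LinkUp} = 0 ⇒ p_{NetOne} = 43 + 0.2p_{LinkUp}.
By symmetry p_{LinkUp} = p_{NetOne}; substituting into the reaction function, 0.8p_{NetOne} = 43 and p_{NetOne} = 53.75.
q_{NetOne} = 290 − 5·53.75 + 2·53.75 = 128.75.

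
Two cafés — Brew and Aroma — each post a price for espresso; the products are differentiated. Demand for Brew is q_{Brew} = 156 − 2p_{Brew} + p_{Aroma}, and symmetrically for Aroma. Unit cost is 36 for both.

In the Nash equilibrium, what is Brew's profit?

3200

Brew's profit: π = (p_{Brew} − 36)(156 − 2p_{Brew} + p_{Aroma}).
∂π/∂p_{Brew} = 228 − 4p_{Brew} + p_{Aroma} = 0 ⇒ p_{Brew} = 57 + 0.25p_{Aroma}.
Setting p_{Brew} = p_{Aroma} in the reaction function: p_{Brew} = 57 + 0.25p_{Brew}, so p_{Brew} = 57 / 0.75 = 76.
q_{Brew} = 156 − 2·76 + 76 = 80.
Profit = (76 − 36)·80 = 3200.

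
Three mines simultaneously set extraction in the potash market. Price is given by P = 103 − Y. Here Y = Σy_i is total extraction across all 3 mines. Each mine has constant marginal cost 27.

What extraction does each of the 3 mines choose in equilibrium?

A representative mine's profit is π_i = y_i(103 − Y) − 27y_i, with Y = y_i + Σ_{j≠i} y_j.
First-order condition: 76 − 2y_i − Σ_{j≠i} y_j = 0.
In a symmetric equilibrium every mine chooses the same y, so Σ_{j≠i} y_j = 2y. The condition becomes 76 − 4y = 0, giving y = 76/4 = 19.

19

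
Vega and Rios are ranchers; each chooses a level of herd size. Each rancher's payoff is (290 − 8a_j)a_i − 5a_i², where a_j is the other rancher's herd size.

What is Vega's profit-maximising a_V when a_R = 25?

Vega's payoff is (290 − 8a_R)a_V − 5a_V².
∂π/∂a_V = 290 − 8a_R − 10a_V = 0, so a_V = 29 − 0.8a_R.
At a_R = 25: a_V = 29 − 0.8·25 = 9.

9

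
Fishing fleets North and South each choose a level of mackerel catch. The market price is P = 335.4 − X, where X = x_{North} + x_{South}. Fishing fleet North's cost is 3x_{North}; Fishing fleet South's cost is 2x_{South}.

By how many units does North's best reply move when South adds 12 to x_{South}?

Fishing fleet North's profit: π = x_{North}(335.4 − (x_{North} + x_{South})) − 3x_{North}.
∂π/∂x_{North} = 332.4 − 2x_{North} − x_{South} = 0, so x_{North} = 166.2 − 0.5x_{South}.
The reaction-function slope is −0.5, so a 12-unit rise in x_{South} moves x_{North} by −0.5 × 12 = −6. North's best response falls — the actions are strategic substitutes.

-6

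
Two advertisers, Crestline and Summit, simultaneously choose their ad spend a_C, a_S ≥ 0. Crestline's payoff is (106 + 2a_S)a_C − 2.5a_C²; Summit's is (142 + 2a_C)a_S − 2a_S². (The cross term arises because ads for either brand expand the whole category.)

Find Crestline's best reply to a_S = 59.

Expanding Crestline's payoff: 106a_C + 2a_Sa_C − 2.5a_C².
∂π/∂a_C = 106 + 2a_S − 5a_C = 0, so a_C = 21.2 + 0.4a_S.
At a_S = 59: a_C = 21.2 + 0.4·59 = 44.8.

44.8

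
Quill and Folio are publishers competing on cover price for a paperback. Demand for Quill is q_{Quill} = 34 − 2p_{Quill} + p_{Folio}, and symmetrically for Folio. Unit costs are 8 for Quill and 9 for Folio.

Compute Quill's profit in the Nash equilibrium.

Quill's profit: π = (p_{Quill} − 8)(34 − 2p_{Quill} + p_{Folio}).
∂π/∂p_{Quill} = 50 − 4p_{Quill} + p_{Folio} = 0 ⇒ p_{Quill} = 12.5 + 0.25p_{Folio}.
Similarly p_{Folio} = 13 + 0.25p_{Quill}.
Plugging p_{Folio} into Quill's best response: p_{Quill} = 12.5 + 0.25(13 + 0.25p_{Quill}) ⇒ 0.9375p_{Quill} = 15.75, so p_{Quill} = 16.8.
Then p_{Folio} = 13 + 0.25·16.8 = 17.2.
q_{Quill} = 34 − 2·16.8 + 17.2 = 17.6.
Profit = (16.8 − 8)·17.6 = 154.88.

154.88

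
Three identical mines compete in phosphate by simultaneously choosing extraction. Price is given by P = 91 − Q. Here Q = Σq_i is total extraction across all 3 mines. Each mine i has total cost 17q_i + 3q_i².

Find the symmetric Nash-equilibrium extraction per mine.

A representative mine's profit is π_i = q_i(91 − Q) − 17q_i − 3q_i², with Q = q_i + Σ_{j≠i} q_j.
First-order condition: 74 − 8q_i − Σ_{j≠i} q_j = 0.
In a symmetric equilibrium every mine chooses the same q, so Σ_{j≠i} q_j = 2q. The condition becomes 74 − 10q = 0, giving q = 74/10 = 7.4.

7.4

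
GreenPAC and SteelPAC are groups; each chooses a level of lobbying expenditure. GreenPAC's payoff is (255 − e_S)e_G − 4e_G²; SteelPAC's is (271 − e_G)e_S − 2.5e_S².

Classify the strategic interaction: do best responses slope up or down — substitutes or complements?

strategic substitutes

Expanding GreenPAC's payoff: 255e_G − e_Se_G − 4e_G².
∂π/∂e_G = 255 − e_S − 8e_G = 0, so e_G = 31.875 − 0.125e_S.
The best-response slope de_G/de_S = −0.125 < 0: the reaction function is downward-sloping, so the choices are strategic substitutes.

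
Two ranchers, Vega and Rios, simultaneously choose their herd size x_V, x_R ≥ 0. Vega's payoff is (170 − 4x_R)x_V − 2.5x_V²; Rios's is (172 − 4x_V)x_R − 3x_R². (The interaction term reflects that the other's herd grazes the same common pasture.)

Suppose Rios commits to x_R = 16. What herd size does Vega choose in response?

21.2

Expanding Vega's payoff: 170x_V − 4x_Rx_V − 2.5x_V².
∂π/∂x_V = 170 − 4x_R − 5x_V = 0, so x_V = 34 − 0.8x_R.
At x_R = 16: x_V = 34 − 0.8·16 = 21.2.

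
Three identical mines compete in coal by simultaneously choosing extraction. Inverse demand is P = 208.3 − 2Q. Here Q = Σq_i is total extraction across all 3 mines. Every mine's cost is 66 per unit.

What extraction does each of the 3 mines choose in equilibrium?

17.7875

A representative mine's profit is π_i = q_i(208.3 − 2Q) − 66q_i, with Q = q_i + Σ_{j≠i} q_j.
First-order condition: 142.3 − 4q_i − 2Σ_{j≠i} q_j = 0.
Imposing symmetry (q_j = q for all j) turns Σ_{j≠i} q_j into 2q, so 142.3 = 8q and q = 17.7875.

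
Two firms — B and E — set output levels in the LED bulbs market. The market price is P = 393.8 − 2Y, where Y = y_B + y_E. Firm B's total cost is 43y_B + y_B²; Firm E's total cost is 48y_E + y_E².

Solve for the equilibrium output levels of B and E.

44.1625, 42.9125

Firm B's profit: π = y_B(393.8 − 2(y_B + y_E)) − 43y_B − y_B².
∂π/∂y_B = 350.8 − 6y_B − 2y_E = 0, so y_B = 877/15 − (1/3)y_E.
By the same steps for E: y_E = 1729/30 − (1/3)y_B.
Solving the two reaction functions simultaneously: (1 − (−1/3)(−1/3))y_B = 877/15 − (1/3)·(1729/30), so (8/9)y_B = 3533/90 and y_B = 44.1625.
Then y_E = 1729/30 − (1/3)·44.1625 = 42.9125.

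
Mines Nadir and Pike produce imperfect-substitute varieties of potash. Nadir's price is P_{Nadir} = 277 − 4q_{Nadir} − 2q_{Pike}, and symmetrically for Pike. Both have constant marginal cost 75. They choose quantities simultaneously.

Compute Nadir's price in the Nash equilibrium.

155.8

Mine Nadir's profit: π = q_{Nadir}(277 − 4q_{Nadir} − 2q_{Pike}) − 75q_{Nadir}.
∂π/∂q_{Nadir} = 202 − 8q_{Nadir} − 2q_{Pike} = 0 ⇒ q_{Nadir} = 25.25 − 0.25q_{Pike}.
By symmetry q_{Pike} = q_{Nadir}; substituting into the reaction function, 1.25q_{Nadir} = 25.25 and q_{Nadir} = 20.2.
P_{Nadir} = 277 − 4·20.2 − 2·20.2 = 155.8.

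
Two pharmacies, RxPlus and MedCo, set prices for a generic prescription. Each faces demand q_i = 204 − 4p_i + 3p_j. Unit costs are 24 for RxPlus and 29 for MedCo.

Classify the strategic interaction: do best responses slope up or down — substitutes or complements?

strategic complements

RxPlus's profit: π = (p_{RxPlus} − 24)(204 − 4p_{RxPlus} + 3p_{MedCo}).
∂π/∂p_{RxPlus} = 300 − 8p_{RxPlus} + 3p_{MedCo} = 0 ⇒ p_{RxPlus} = 37.5 + 0.375p_{MedCo}.
The best-response slope dp_{RxPlus}/dp_{MedCo} = 0.375 > 0: the reaction function is upward-sloping, so the choices are strategic complements.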